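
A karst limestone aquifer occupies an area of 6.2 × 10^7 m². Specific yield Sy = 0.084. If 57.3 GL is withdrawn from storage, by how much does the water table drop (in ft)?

Δh ≈ 36.1 ft

ΔV = 57.3 GL = 5.73 × 10^7 m³
Δh = ΔV / (Sy × A) = 5.73 × 10^7 m³ / (0.084 × 6.2 × 10^7 m²) = 11 m
Δh = 11 m = 36.1 ft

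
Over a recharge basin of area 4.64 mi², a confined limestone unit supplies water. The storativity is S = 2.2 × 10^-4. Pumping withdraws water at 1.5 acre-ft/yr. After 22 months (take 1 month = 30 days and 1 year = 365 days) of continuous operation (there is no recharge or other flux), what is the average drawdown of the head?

Δh ≈ 1.27 m

A = 4.64 mi² = 1.202 × 10^7 m²
Q = 1.5 acre-ft/yr = 5.069 m³/d
t = 22 months = 660 d
ΔV = Q × t = 5.069 m³/d × 660 d = 3346 m³
Δh = ΔV / (S × A) = 3346 / (2.2 × 10^-4 × 1.202 × 10^7) = 1.265 m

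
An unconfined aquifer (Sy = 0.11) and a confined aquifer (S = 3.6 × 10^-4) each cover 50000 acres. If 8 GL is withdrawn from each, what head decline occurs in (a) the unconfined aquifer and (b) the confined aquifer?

Δh_u ≈ 0.359 m; Δh_c ≈ 110 m

A = 50000 acres = 2.023 × 10^8 m²
ΔV = 8 GL = 8 × 10^6 m³
Unconfined: Δh_u = ΔV/(Sy·A) = 8 × 10^6/(0.11 × 2.023 × 10^8) = 0.3594 m
Confined: Δh_c = ΔV/(S·A) = 8 × 10^6/(3.6 × 10^-4 × 2.023 × 10^8) = 109.8 m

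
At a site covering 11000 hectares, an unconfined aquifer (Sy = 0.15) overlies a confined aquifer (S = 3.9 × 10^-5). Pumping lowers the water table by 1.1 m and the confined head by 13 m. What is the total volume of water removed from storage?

ΔV ≈ 1.82 × 10^7 m³

A = 11000 hectares = 1.1 × 10^8 m²
Unconfined: ΔV_u = Sy × A × Δh_u = 0.15 × 1.1 × 10^8 × 1.1 = 1.815 × 10^7 m³
Confined: ΔV_c = S × A × Δh_c = 3.9 × 10^-5 × 1.1 × 10^8 × 13 = 55770 m³
Total ΔV = 1.815 × 10^7 + 55770 = 1.821 × 10^7 m³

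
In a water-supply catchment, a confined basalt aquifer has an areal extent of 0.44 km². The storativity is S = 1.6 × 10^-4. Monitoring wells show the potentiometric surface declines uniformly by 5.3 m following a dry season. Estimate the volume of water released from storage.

A = 0.44 km² = 4.4 × 10^5 m²
ΔV = S × A × Δh = 1.6 × 10^-4 × 4.4 × 10^5 m² × 5.3 m = 373.1 m³

ΔV ≈ 373 m³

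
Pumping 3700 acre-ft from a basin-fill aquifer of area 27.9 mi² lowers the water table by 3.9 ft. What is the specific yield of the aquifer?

Sy ≈ 0.053

A = 27.9 mi² = 7.226 × 10^7 m²
Δh = 3.9 ft = 1.189 m
ΔV = 3700 acre-ft = 4.564 × 10^6 m³
Sy = ΔV / (A × Δh) = 4.564 × 10^6 m³ / (7.226 × 10^7 m² × 1.189 m) = 0.05313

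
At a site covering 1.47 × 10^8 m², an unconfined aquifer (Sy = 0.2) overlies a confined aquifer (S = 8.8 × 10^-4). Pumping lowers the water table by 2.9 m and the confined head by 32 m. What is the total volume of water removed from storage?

ΔV ≈ 8.94 × 10^7 m³

Unconfined: ΔV_u = Sy × A × Δh_u = 0.2 × 1.47 × 10^8 × 2.9 = 8.526 × 10^7 m³
Confined: ΔV_c = S × A × Δh_c = 8.8 × 10^-4 × 1.47 × 10^8 × 32 = 4.14 × 10^6 m³
Total ΔV = 8.526 × 10^7 + 4.14 × 10^6 = 8.94 × 10^7 m³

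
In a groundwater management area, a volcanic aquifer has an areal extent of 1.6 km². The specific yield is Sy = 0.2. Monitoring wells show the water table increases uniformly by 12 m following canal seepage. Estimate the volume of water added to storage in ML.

ΔV ≈ 3840 ML

A = 1.6 km² = 1.6 × 10^6 m²
ΔV = Sy × A × Δh = 0.2 × 1.6 × 10^6 m² × 12 m = 3.84 × 10^6 m³
ΔV = 3.84 × 10^6 m³ = 3840 ML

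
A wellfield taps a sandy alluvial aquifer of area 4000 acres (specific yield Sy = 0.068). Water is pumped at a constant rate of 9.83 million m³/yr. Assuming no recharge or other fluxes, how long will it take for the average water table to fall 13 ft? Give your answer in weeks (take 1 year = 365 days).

A = 4000 acres = 1.619 × 10^7 m²
Δh = 13 ft = 3.962 m
ΔV = Sy × A × Δh = 0.068 × 1.619 × 10^7 × 3.962 = 4.362 × 10^6 m³
Q = 9.83 million m³/yr = 26930 m³/d
t = ΔV / Q = 4.362 × 10^6 m³ / 26930 m³/d = 162 d
t = 162 d ≈ 23.14 weeks

t ≈ 23.1 weeks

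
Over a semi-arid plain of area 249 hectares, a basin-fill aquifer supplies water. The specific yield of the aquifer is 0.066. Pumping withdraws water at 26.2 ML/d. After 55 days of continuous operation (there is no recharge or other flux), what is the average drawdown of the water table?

Δh ≈ 8.77 m

A = 249 hectares = 2.49 × 10^6 m²
Q = 26.2 ML/d = 26200 m³/d
ΔV = Q × t = 26200 m³/d × 55 d = 1.441 × 10^6 m³
Δh = ΔV / (Sy × A) = 1.441 × 10^6 / (0.066 × 2.49 × 10^6) = 8.768 m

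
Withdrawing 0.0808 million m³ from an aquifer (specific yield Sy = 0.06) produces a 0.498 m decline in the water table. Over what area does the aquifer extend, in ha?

ΔV = 0.0808 million m³ = 80800 m³
A = ΔV / (Sy × Δh) = 80800 / (0.06 × 0.498) = 2.704 × 10^6 m²
A = 2.704 × 10^6 m² = 270.4 ha

A ≈ 270 ha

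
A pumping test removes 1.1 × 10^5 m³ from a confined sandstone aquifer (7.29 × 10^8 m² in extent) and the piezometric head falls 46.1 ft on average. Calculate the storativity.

S ≈ 1.1 × 10^-5

Δh = 46.1 ft = 14.05 m
S = ΔV / (A × Δh) = 1.1 × 10^5 m³ / (7.29 × 10^8 m² × 14.05 m) = 1.074 × 10^-5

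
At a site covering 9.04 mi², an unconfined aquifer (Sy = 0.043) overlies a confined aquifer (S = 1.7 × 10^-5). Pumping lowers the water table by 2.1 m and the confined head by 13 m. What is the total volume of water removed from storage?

ΔV ≈ 2.12 × 10^6 m³

A = 9.04 mi² = 2.341 × 10^7 m²
Unconfined: ΔV_u = Sy × A × Δh_u = 0.043 × 2.341 × 10^7 × 2.1 = 2.114 × 10^6 m³
Confined: ΔV_c = S × A × Δh_c = 1.7 × 10^-5 × 2.341 × 10^7 × 13 = 5174 m³
Total ΔV = 2.114 × 10^6 + 5174 = 2.119 × 10^6 m³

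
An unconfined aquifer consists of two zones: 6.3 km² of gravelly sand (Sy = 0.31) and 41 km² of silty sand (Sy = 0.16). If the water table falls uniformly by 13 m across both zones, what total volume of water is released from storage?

A₁ = 6.3 km² = 6.3 × 10^6 m²; A₂ = 41 km² = 4.1 × 10^7 m²
ΔV₁ = 0.31 × 6.3 × 10^6 × 13 = 2.539 × 10^7 m³
ΔV₂ = 0.16 × 4.1 × 10^7 × 13 = 8.528 × 10^7 m³
ΔV = ΔV₁ + ΔV₂ = 1.107 × 10^8 m³

ΔV ≈ 1.11 × 10^8 m³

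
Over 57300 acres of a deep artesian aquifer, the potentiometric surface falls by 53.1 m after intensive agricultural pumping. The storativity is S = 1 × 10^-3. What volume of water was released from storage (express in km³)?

A = 57300 acres = 2.319 × 10^8 m²
ΔV = S × A × Δh = 0.001 × 2.319 × 10^8 m² × 53.1 m = 1.231 × 10^7 m³
ΔV = 1.231 × 10^7 m³ = 0.01231 km³

ΔV ≈ 0.0123 km³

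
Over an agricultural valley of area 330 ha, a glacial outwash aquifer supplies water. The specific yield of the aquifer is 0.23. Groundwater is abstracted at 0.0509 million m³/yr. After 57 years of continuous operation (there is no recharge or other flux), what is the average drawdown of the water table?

Δh ≈ 3.82 m

A = 330 ha = 3.3 × 10^6 m²
Q = 0.0509 million m³/yr = 139.5 m³/d
t = 57 years = 20800 d
ΔV = Q × t = 139.5 m³/d × 20800 d = 2.901 × 10^6 m³
Δh = ΔV / (Sy × A) = 2.901 × 10^6 / (0.23 × 3.3 × 10^6) = 3.823 m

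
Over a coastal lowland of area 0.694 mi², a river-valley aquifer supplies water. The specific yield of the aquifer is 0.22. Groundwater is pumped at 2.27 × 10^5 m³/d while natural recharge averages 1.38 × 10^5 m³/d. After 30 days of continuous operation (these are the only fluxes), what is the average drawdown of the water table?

A = 0.694 mi² = 1.797 × 10^6 m²
Net abstraction = 2.27 × 10^5 − 1.38 × 10^5 = 89000 m³/d
ΔV = Q × t = 89000 m³/d × 30 d = 2.67 × 10^6 m³
Δh = ΔV / (Sy × A) = 2.67 × 10^6 / (0.22 × 1.797 × 10^6) = 6.752 m

Δh ≈ 6.75 m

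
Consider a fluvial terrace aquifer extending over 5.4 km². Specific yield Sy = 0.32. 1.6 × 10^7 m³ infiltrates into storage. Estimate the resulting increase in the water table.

Δh ≈ 9.26 m

A = 5.4 km² = 5.4 × 10^6 m²
Δh = ΔV / (Sy × A) = 1.6 × 10^7 m³ / (0.32 × 5.4 × 10^6 m²) = 9.259 m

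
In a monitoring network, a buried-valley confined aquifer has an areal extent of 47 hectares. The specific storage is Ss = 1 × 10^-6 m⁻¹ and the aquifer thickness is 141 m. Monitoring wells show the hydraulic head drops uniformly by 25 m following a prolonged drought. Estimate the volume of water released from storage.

ΔV ≈ 1660 m³

S = Ss × b = 1 × 10^-6 m⁻¹ × 141 m = 1.41 × 10^-4
A = 47 hectares = 4.7 × 10^5 m²
ΔV = S × A × Δh = 1.41 × 10^-4 × 4.7 × 10^5 m² × 25 m = 1657 m³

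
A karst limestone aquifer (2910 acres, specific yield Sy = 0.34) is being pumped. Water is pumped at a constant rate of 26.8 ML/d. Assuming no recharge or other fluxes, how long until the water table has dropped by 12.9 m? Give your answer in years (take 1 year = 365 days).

t ≈ 5.28 years

A = 2910 acres = 1.178 × 10^7 m²
ΔV = Sy × A × Δh = 0.34 × 1.178 × 10^7 × 12.9 = 5.165 × 10^7 m³
Q = 26.8 ML/d = 26800 m³/d
t = ΔV / Q = 5.165 × 10^7 m³ / 26800 m³/d = 1927 d
t = 1927 d ≈ 5.28 years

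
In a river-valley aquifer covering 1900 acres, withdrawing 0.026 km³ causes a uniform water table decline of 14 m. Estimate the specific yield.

A = 1900 acres = 7.689 × 10^6 m²
ΔV = 0.026 km³ = 2.6 × 10^7 m³
Sy = ΔV / (A × Δh) = 2.6 × 10^7 m³ / (7.689 × 10^6 m² × 14 m) = 0.2415

Sy ≈ 0.24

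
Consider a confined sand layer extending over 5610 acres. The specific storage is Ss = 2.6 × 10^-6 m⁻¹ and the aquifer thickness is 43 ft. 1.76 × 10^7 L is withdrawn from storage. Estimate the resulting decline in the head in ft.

Δh ≈ 74.6 ft

b = 43 ft = 13.11 m
S = Ss × b = 2.6 × 10^-6 m⁻¹ × 13.11 m = 3.408 × 10^-5
A = 5610 acres = 2.27 × 10^7 m²
ΔV = 1.76 × 10^7 L = 17600 m³
Δh = ΔV / (S × A) = 17600 m³ / (3.408 × 10^-5 × 2.27 × 10^7 m²) = 22.75 m
Δh = 22.75 m = 74.64 ft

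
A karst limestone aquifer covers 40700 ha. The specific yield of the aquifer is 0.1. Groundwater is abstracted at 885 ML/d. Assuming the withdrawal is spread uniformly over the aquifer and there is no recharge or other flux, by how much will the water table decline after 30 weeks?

A = 40700 ha = 4.07 × 10^8 m²
Q = 885 ML/d = 8.85 × 10^5 m³/d
t = 30 weeks = 210 d
ΔV = Q × t = 8.85 × 10^5 m³/d × 210 d = 1.859 × 10^8 m³
Δh = ΔV / (Sy × A) = 1.859 × 10^8 / (0.1 × 4.07 × 10^8) = 4.566 m

Δh ≈ 4.57 m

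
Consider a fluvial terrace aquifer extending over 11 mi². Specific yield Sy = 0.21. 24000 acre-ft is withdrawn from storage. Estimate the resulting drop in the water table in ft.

A = 11 mi² = 2.849 × 10^7 m²
ΔV = 24000 acre-ft = 2.96 × 10^7 m³
Δh = ΔV / (Sy × A) = 2.96 × 10^7 m³ / (0.21 × 2.849 × 10^7 m²) = 4.948 m
Δh = 4.948 m = 16.23 ft

Δh ≈ 16.2 ft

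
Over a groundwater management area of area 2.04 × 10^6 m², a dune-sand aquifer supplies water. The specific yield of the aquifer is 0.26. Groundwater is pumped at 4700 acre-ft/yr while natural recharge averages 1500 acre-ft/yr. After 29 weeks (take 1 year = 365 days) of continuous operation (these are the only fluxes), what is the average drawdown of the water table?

Δh ≈ 4.14 m

Net abstraction = 4700 − 1500 = 3200 acre-ft/yr
Q_net = 3200 acre-ft/yr = 10810 m³/d
t = 29 weeks = 203 d
ΔV = Q × t = 10810 m³/d × 203 d = 2.195 × 10^6 m³
Δh = ΔV / (Sy × A) = 2.195 × 10^6 / (0.26 × 2.04 × 10^6) = 4.139 m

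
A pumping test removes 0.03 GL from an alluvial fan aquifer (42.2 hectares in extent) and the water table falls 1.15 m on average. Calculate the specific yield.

Sy ≈ 0.062

A = 42.2 hectares = 4.22 × 10^5 m²
ΔV = 0.03 GL = 30000 m³
Sy = ΔV / (A × Δh) = 30000 m³ / (4.22 × 10^5 m² × 1.15 m) = 0.06182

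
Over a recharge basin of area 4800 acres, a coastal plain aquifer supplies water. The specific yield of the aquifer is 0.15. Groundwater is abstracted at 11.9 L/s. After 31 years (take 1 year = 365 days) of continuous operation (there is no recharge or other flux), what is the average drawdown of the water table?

Δh ≈ 3.99 m

A = 4800 acres = 1.942 × 10^7 m²
Q = 11.9 L/s = 1028 m³/d
t = 31 years = 11320 d
ΔV = Q × t = 1028 m³/d × 11320 d = 1.163 × 10^7 m³
Δh = ΔV / (Sy × A) = 1.163 × 10^7 / (0.15 × 1.942 × 10^7) = 3.993 m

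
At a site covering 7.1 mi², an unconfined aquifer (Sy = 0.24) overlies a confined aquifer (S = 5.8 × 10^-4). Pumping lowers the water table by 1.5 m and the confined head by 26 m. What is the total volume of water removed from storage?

ΔV ≈ 6.9 × 10^6 m³

A = 7.1 mi² = 1.839 × 10^7 m²
Unconfined: ΔV_u = Sy × A × Δh_u = 0.24 × 1.839 × 10^7 × 1.5 = 6.62 × 10^6 m³
Confined: ΔV_c = S × A × Δh_c = 5.8 × 10^-4 × 1.839 × 10^7 × 26 = 2.773 × 10^5 m³
Total ΔV = 6.62 × 10^6 + 2.773 × 10^5 = 6.897 × 10^6 m³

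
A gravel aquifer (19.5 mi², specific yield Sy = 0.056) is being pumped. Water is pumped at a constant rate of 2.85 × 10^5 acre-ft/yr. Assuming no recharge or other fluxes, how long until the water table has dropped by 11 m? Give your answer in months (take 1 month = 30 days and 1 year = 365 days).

t ≈ 1.08 months

A = 19.5 mi² = 5.05 × 10^7 m²
ΔV = Sy × A × Δh = 0.056 × 5.05 × 10^7 × 11 = 3.111 × 10^7 m³
Q = 2.85 × 10^5 acre-ft/yr = 9.631 × 10^5 m³/d
t = ΔV / Q = 3.111 × 10^7 m³ / 9.631 × 10^5 m³/d = 32.3 d
t = 32.3 d ≈ 1.077 months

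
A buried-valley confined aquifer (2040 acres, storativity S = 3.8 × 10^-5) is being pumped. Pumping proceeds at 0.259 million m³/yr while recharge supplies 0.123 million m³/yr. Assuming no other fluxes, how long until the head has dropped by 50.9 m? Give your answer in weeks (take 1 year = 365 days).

t ≈ 6.12 weeks

A = 2040 acres = 8.256 × 10^6 m²
ΔV = S × A × Δh = 3.8 × 10^-5 × 8.256 × 10^6 × 50.9 = 15970 m³
Net withdrawal = 0.259 − 0.123 = 0.136 million m³/yr = 372.6 m³/d
t = ΔV / Q = 15970 m³ / 372.6 m³/d = 42.86 d
t = 42.86 d ≈ 6.122 weeks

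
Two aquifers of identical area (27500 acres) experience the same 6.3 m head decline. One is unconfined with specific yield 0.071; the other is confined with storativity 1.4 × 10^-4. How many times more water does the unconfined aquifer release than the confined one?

A = 27500 acres = 1.113 × 10^8 m²
Unconfined: ΔV_u = Sy × A × Δh = 0.071 × 1.113 × 10^8 × 6.3 = 4.978 × 10^7 m³
Confined: ΔV_c = S × A × Δh = 1.4 × 10^-4 × 1.113 × 10^8 × 6.3 = 98160 m³
Ratio = ΔV_u / ΔV_c = Sy / S = 0.071 / 1.4 × 10^-4 = 507.1

ΔV_u / ΔV_c ≈ 507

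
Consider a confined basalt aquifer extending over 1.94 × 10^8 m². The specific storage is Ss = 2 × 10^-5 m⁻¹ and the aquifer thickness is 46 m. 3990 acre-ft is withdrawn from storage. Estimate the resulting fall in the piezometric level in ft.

S = Ss × b = 2 × 10^-5 m⁻¹ × 46 m = 9.2 × 10^-4
ΔV = 3990 acre-ft = 4.922 × 10^6 m³
Δh = ΔV / (S × A) = 4.922 × 10^6 m³ / (9.2 × 10^-4 × 1.94 × 10^8 m²) = 27.58 m
Δh = 27.58 m = 90.47 ft

Δh ≈ 90.5 ft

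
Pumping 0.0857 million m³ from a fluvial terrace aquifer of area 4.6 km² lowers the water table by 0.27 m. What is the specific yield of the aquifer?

Sy ≈ 0.069

A = 4.6 km² = 4.6 × 10^6 m²
ΔV = 0.0857 million m³ = 85700 m³
Sy = ΔV / (A × Δh) = 85700 m³ / (4.6 × 10^6 m² × 0.27 m) = 0.069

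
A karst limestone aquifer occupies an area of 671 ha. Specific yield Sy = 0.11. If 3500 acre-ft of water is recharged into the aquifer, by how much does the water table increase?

A = 671 ha = 6.71 × 10^6 m²
ΔV = 3500 acre-ft = 4.317 × 10^6 m³
Δh = ΔV / (Sy × A) = 4.317 × 10^6 m³ / (0.11 × 6.71 × 10^6 m²) = 5.849 m

Δh ≈ 5.85 m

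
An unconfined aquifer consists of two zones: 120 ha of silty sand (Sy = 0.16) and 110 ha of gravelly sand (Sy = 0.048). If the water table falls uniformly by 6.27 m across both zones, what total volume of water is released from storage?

A₁ = 120 ha = 1.2 × 10^6 m²; A₂ = 110 ha = 1.1 × 10^6 m²
ΔV₁ = 0.16 × 1.2 × 10^6 × 6.27 = 1.204 × 10^6 m³
ΔV₂ = 0.048 × 1.1 × 10^6 × 6.27 = 3.311 × 10^5 m³
ΔV = ΔV₁ + ΔV₂ = 1.535 × 10^6 m³

ΔV ≈ 1.53 × 10^6 m³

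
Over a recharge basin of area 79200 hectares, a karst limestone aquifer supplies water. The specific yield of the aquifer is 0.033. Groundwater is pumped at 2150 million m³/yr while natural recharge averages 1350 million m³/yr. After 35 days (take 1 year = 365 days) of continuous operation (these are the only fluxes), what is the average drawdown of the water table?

Δh ≈ 2.94 m

A = 79200 hectares = 7.92 × 10^8 m²
Net abstraction = 2150 − 1350 = 800 million m³/yr
Q_net = 800 million m³/yr = 2.192 × 10^6 m³/d
ΔV = Q × t = 2.192 × 10^6 m³/d × 35 d = 7.671 × 10^7 m³
Δh = ΔV / (Sy × A) = 7.671 × 10^7 / (0.033 × 7.92 × 10^8) = 2.935 m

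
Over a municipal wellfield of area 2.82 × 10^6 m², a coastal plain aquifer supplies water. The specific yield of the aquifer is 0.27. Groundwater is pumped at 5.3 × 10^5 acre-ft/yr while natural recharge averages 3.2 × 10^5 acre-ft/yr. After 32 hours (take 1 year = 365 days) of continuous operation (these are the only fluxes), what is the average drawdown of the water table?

Net abstraction = 5.3 × 10^5 − 3.2 × 10^5 = 2.1 × 10^5 acre-ft/yr
Q_net = 2.1 × 10^5 acre-ft/yr = 7.097 × 10^5 m³/d
t = 32 hours = 1.333 d
ΔV = Q × t = 7.097 × 10^5 m³/d × 1.333 d = 9.462 × 10^5 m³
Δh = ΔV / (Sy × A) = 9.462 × 10^5 / (0.27 × 2.82 × 10^6) = 1.243 m

Δh ≈ 1.24 m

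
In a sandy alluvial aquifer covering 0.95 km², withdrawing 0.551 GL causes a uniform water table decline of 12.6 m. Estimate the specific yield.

Sy ≈ 0.046

A = 0.95 km² = 9.5 × 10^5 m²
ΔV = 0.551 GL = 5.51 × 10^5 m³
Sy = ΔV / (A × Δh) = 5.51 × 10^5 m³ / (9.5 × 10^5 m² × 12.6 m) = 0.04603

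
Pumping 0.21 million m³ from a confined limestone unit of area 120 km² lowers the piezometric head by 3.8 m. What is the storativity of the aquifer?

A = 120 km² = 1.2 × 10^8 m²
ΔV = 0.21 million m³ = 2.1 × 10^5 m³
S = ΔV / (A × Δh) = 2.1 × 10^5 m³ / (1.2 × 10^8 m² × 3.8 m) = 4.605 × 10^-4

S ≈ 4.6 × 10^-4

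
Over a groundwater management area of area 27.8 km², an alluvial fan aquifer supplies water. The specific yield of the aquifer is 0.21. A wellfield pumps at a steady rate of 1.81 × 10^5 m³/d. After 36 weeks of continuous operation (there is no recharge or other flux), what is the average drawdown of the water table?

Δh ≈ 7.81 m

A = 27.8 km² = 2.78 × 10^7 m²
t = 36 weeks = 252 d
ΔV = Q × t = 1.81 × 10^5 m³/d × 252 d = 4.561 × 10^7 m³
Δh = ΔV / (Sy × A) = 4.561 × 10^7 / (0.21 × 2.78 × 10^7) = 7.813 m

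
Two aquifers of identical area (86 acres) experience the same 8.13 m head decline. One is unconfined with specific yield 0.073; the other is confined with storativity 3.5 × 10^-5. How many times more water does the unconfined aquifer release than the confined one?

ΔV_u / ΔV_c ≈ 2090

A = 86 acres = 3.48 × 10^5 m²
Unconfined: ΔV_u = Sy × A × Δh = 0.073 × 3.48 × 10^5 × 8.13 = 2.066 × 10^5 m³
Confined: ΔV_c = S × A × Δh = 3.5 × 10^-5 × 3.48 × 10^5 × 8.13 = 99.03 m³
Ratio = ΔV_u / ΔV_c = Sy / S = 0.073 / 3.5 × 10^-5 = 2086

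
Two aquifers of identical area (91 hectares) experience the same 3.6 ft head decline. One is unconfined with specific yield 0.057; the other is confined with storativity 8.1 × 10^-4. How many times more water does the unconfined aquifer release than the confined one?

ΔV_u / ΔV_c ≈ 70.4

A = 91 hectares = 9.1 × 10^5 m²
Δh = 3.6 ft = 1.097 m
Unconfined: ΔV_u = Sy × A × Δh = 0.057 × 9.1 × 10^5 × 1.097 = 56920 m³
Confined: ΔV_c = S × A × Δh = 8.1 × 10^-4 × 9.1 × 10^5 × 1.097 = 808.8 m³
Ratio = ΔV_u / ΔV_c = Sy / S = 0.057 / 8.1 × 10^-4 = 70.37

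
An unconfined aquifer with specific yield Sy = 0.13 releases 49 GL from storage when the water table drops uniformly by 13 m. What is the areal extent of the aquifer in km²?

ΔV = 49 GL = 4.9 × 10^7 m³
A = ΔV / (Sy × Δh) = 4.9 × 10^7 / (0.13 × 13) = 2.899 × 10^7 m²
A = 2.899 × 10^7 m² = 28.99 km²

A ≈ 29 km²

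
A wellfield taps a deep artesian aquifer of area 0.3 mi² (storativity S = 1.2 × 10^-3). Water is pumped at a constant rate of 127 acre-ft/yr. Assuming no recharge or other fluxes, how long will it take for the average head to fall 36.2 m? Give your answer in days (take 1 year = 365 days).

A = 0.3 mi² = 7.77 × 10^5 m²
ΔV = S × A × Δh = 0.0012 × 7.77 × 10^5 × 36.2 = 33750 m³
Q = 127 acre-ft/yr = 429.2 m³/d
t = ΔV / Q = 33750 m³ / 429.2 m³/d = 78.64 d

t ≈ 78.6 days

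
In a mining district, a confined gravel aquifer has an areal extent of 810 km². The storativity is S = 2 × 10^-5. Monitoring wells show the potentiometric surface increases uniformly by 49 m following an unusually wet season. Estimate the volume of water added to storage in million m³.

ΔV ≈ 0.794 million m³

A = 810 km² = 8.1 × 10^8 m²
ΔV = S × A × Δh = 2 × 10^-5 × 8.1 × 10^8 m² × 49 m = 7.938 × 10^5 m³
ΔV = 7.938 × 10^5 m³ = 0.7938 million m³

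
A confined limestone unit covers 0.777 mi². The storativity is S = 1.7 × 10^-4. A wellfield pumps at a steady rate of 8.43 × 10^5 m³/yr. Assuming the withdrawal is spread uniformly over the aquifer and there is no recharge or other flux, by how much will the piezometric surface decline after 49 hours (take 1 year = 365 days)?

A = 0.777 mi² = 2.012 × 10^6 m²
Q = 8.43 × 10^5 m³/yr = 2310 m³/d
t = 49 hours = 2.042 d
ΔV = Q × t = 2310 m³/d × 2.042 d = 4715 m³
Δh = ΔV / (S × A) = 4715 / (1.7 × 10^-4 × 2.012 × 10^6) = 13.78 m

Δh ≈ 13.8 m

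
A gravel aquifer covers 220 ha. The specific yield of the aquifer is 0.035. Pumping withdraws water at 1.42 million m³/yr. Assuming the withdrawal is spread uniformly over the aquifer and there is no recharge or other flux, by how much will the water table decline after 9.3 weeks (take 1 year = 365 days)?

Δh ≈ 3.29 m

A = 220 ha = 2.2 × 10^6 m²
Q = 1.42 million m³/yr = 3890 m³/d
t = 9.3 weeks = 65.1 d
ΔV = Q × t = 3890 m³/d × 65.1 d = 2.533 × 10^5 m³
Δh = ΔV / (Sy × A) = 2.533 × 10^5 / (0.035 × 2.2 × 10^6) = 3.289 m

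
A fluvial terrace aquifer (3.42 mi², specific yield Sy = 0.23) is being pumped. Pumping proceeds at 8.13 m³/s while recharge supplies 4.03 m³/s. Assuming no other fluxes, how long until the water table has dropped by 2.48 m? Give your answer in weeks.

A = 3.42 mi² = 8.858 × 10^6 m²
ΔV = Sy × A × Δh = 0.23 × 8.858 × 10^6 × 2.48 = 5.052 × 10^6 m³
Net withdrawal = 8.13 − 4.03 = 4.1 m³/s = 3.542 × 10^5 m³/d
t = ΔV / Q = 5.052 × 10^6 m³ / 3.542 × 10^5 m³/d = 14.26 d
t = 14.26 d ≈ 2.038 weeks

t ≈ 2.04 weeks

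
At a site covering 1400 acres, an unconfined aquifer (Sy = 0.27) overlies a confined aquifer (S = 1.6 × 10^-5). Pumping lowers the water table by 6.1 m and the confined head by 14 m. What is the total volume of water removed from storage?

ΔV ≈ 9.33 × 10^6 m³

A = 1400 acres = 5.666 × 10^6 m²
Unconfined: ΔV_u = Sy × A × Δh_u = 0.27 × 5.666 × 10^6 × 6.1 = 9.331 × 10^6 m³
Confined: ΔV_c = S × A × Δh_c = 1.6 × 10^-5 × 5.666 × 10^6 × 14 = 1269 m³
Total ΔV = 9.331 × 10^6 + 1269 = 9.333 × 10^6 m³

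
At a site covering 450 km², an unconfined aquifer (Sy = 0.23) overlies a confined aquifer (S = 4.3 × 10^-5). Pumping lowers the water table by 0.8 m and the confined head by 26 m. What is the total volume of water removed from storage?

A = 450 km² = 4.5 × 10^8 m²
Unconfined: ΔV_u = Sy × A × Δh_u = 0.23 × 4.5 × 10^8 × 0.8 = 8.28 × 10^7 m³
Confined: ΔV_c = S × A × Δh_c = 4.3 × 10^-5 × 4.5 × 10^8 × 26 = 5.031 × 10^5 m³
Total ΔV = 8.28 × 10^7 + 5.031 × 10^5 = 8.33 × 10^7 m³

ΔV ≈ 8.33 × 10^7 m³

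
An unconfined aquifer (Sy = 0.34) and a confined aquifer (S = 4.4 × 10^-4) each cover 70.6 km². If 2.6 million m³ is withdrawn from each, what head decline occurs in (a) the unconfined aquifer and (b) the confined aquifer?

A = 70.6 km² = 7.06 × 10^7 m²
ΔV = 2.6 million m³ = 2.6 × 10^6 m³
Unconfined: Δh_u = ΔV/(Sy·A) = 2.6 × 10^6/(0.34 × 7.06 × 10^7) = 0.1083 m
Confined: Δh_c = ΔV/(S·A) = 2.6 × 10^6/(4.4 × 10^-4 × 7.06 × 10^7) = 83.7 m

Δh_u ≈ 0.108 m; Δh_c ≈ 83.7 m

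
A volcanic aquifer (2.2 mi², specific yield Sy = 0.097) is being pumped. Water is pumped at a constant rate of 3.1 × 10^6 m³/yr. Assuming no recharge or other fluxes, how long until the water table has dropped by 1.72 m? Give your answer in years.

t ≈ 0.307 years

A = 2.2 mi² = 5.698 × 10^6 m²
ΔV = Sy × A × Δh = 0.097 × 5.698 × 10^6 × 1.72 = 9.506 × 10^5 m³
Q = 3.1 × 10^6 m³/yr = 8493 m³/d
t = ΔV / Q = 9.506 × 10^5 m³ / 8493 m³/d = 111.9 d
t = 111.9 d ≈ 0.3067 years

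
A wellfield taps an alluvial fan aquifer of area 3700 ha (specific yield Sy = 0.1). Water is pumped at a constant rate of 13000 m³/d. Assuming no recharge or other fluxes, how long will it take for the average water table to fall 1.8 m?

A = 3700 ha = 3.7 × 10^7 m²
ΔV = Sy × A × Δh = 0.1 × 3.7 × 10^7 × 1.8 = 6.66 × 10^6 m³
t = ΔV / Q = 6.66 × 10^6 m³ / 13000 m³/d = 512.3 d

t ≈ 512 days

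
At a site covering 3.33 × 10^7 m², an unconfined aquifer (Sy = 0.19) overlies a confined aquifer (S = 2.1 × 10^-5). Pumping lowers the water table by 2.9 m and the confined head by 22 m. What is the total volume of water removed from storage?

Unconfined: ΔV_u = Sy × A × Δh_u = 0.19 × 3.33 × 10^7 × 2.9 = 1.835 × 10^7 m³
Confined: ΔV_c = S × A × Δh_c = 2.1 × 10^-5 × 3.33 × 10^7 × 22 = 15380 m³
Total ΔV = 1.835 × 10^7 + 15380 = 1.836 × 10^7 m³

ΔV ≈ 1.84 × 10^7 m³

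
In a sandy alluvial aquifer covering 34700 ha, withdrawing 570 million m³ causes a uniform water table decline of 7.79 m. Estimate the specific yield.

A = 34700 ha = 3.47 × 10^8 m²
ΔV = 570 million m³ = 5.7 × 10^8 m³
Sy = ΔV / (A × Δh) = 5.7 × 10^8 m³ / (3.47 × 10^8 m² × 7.79 m) = 0.2109

Sy ≈ 0.21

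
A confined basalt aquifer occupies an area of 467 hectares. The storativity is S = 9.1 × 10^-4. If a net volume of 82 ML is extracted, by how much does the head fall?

Δh ≈ 19.3 m

A = 467 hectares = 4.67 × 10^6 m²
ΔV = 82 ML = 82000 m³
Δh = ΔV / (S × A) = 82000 m³ / (9.1 × 10^-4 × 4.67 × 10^6 m²) = 19.3 m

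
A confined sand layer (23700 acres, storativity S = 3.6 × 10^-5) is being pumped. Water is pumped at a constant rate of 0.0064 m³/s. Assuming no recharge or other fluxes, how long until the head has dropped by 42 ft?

A = 23700 acres = 9.591 × 10^7 m²
Δh = 42 ft = 12.8 m
ΔV = S × A × Δh = 3.6 × 10^-5 × 9.591 × 10^7 × 12.8 = 44200 m³
Q = 0.0064 m³/s = 553 m³/d
t = ΔV / Q = 44200 m³ / 553 m³/d = 79.94 d

t ≈ 79.9 days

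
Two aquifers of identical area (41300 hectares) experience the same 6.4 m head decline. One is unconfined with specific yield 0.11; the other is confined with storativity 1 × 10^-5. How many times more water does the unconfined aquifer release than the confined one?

A = 41300 hectares = 4.13 × 10^8 m²
Unconfined: ΔV_u = Sy × A × Δh = 0.11 × 4.13 × 10^8 × 6.4 = 2.908 × 10^8 m³
Confined: ΔV_c = S × A × Δh = 1 × 10^-5 × 4.13 × 10^8 × 6.4 = 26430 m³
Ratio = ΔV_u / ΔV_c = Sy / S = 0.11 / 1 × 10^-5 = 11000

ΔV_u / ΔV_c ≈ 11000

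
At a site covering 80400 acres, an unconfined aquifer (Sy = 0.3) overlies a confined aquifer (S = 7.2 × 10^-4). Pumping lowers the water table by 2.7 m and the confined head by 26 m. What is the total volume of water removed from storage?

A = 80400 acres = 3.254 × 10^8 m²
Unconfined: ΔV_u = Sy × A × Δh_u = 0.3 × 3.254 × 10^8 × 2.7 = 2.635 × 10^8 m³
Confined: ΔV_c = S × A × Δh_c = 7.2 × 10^-4 × 3.254 × 10^8 × 26 = 6.091 × 10^6 m³
Total ΔV = 2.635 × 10^8 + 6.091 × 10^6 = 2.696 × 10^8 m³

ΔV ≈ 2.7 × 10^8 m³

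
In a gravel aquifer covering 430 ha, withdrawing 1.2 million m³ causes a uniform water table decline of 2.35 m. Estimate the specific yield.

Sy ≈ 0.12

A = 430 ha = 4.3 × 10^6 m²
ΔV = 1.2 million m³ = 1.2 × 10^6 m³
Sy = ΔV / (A × Δh) = 1.2 × 10^6 m³ / (4.3 × 10^6 m² × 2.35 m) = 0.1188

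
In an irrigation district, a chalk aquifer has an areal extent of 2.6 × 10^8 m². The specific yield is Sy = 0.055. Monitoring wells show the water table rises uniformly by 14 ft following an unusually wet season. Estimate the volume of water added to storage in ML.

Δh = 14 ft = 4.267 m
ΔV = Sy × A × Δh = 0.055 × 2.6 × 10^8 m² × 4.267 m = 6.102 × 10^7 m³
ΔV = 6.102 × 10^7 m³ = 61020 ML

ΔV ≈ 61000 ML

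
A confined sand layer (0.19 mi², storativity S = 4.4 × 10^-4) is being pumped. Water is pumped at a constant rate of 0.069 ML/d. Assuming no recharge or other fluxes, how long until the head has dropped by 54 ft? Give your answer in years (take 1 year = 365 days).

t ≈ 0.142 years

A = 0.19 mi² = 4.921 × 10^5 m²
Δh = 54 ft = 16.46 m
ΔV = S × A × Δh = 4.4 × 10^-4 × 4.921 × 10^5 × 16.46 = 3564 m³
Q = 0.069 ML/d = 69 m³/d
t = ΔV / Q = 3564 m³ / 69 m³/d = 51.65 d
t = 51.65 d ≈ 0.1415 years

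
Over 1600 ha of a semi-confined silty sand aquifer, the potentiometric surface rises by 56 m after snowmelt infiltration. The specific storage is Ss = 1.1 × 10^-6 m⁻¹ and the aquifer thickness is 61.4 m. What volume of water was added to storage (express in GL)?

ΔV ≈ 0.0605 GL

S = Ss × b = 1.1 × 10^-6 m⁻¹ × 61.4 m = 6.754 × 10^-5
A = 1600 ha = 1.6 × 10^7 m²
ΔV = S × A × Δh = 6.754 × 10^-5 × 1.6 × 10^7 m² × 56 m = 60520 m³
ΔV = 60520 m³ = 0.06052 GL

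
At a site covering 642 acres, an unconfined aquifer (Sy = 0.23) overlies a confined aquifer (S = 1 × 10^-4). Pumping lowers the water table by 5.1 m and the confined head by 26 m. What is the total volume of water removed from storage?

ΔV ≈ 3.05 × 10^6 m³

A = 642 acres = 2.598 × 10^6 m²
Unconfined: ΔV_u = Sy × A × Δh_u = 0.23 × 2.598 × 10^6 × 5.1 = 3.048 × 10^6 m³
Confined: ΔV_c = S × A × Δh_c = 1 × 10^-4 × 2.598 × 10^6 × 26 = 6755 m³
Total ΔV = 3.048 × 10^6 + 6755 = 3.054 × 10^6 m³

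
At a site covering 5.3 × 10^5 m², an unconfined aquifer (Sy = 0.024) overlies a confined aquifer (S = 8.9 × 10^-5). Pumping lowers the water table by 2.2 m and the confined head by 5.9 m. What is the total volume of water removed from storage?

ΔV ≈ 28300 m³

Unconfined: ΔV_u = Sy × A × Δh_u = 0.024 × 5.3 × 10^5 × 2.2 = 27980 m³
Confined: ΔV_c = S × A × Δh_c = 8.9 × 10^-5 × 5.3 × 10^5 × 5.9 = 278.3 m³
Total ΔV = 27980 + 278.3 = 28260 m³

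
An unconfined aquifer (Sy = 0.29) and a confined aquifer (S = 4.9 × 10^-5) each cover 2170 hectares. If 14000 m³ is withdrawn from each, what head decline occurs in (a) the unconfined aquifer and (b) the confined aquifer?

A = 2170 hectares = 2.17 × 10^7 m²
Unconfined: Δh_u = ΔV/(Sy·A) = 14000/(0.29 × 2.17 × 10^7) = 0.002225 m
Confined: Δh_c = ΔV/(S·A) = 14000/(4.9 × 10^-5 × 2.17 × 10^7) = 13.17 m

Δh_u ≈ 0.00222 m; Δh_c ≈ 13.2 m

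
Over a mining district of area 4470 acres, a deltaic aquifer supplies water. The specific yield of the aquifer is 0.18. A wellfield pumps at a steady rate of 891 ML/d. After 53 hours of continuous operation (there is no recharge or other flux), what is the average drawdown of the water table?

A = 4470 acres = 1.809 × 10^7 m²
Q = 891 ML/d = 8.91 × 10^5 m³/d
t = 53 hours = 2.208 d
ΔV = Q × t = 8.91 × 10^5 m³/d × 2.208 d = 1.968 × 10^6 m³
Δh = ΔV / (Sy × A) = 1.968 × 10^6 / (0.18 × 1.809 × 10^7) = 0.6043 m

Δh ≈ 0.604 m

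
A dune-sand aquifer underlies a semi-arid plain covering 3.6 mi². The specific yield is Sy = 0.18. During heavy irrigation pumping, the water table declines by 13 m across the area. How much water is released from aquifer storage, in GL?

A = 3.6 mi² = 9.324 × 10^6 m²
ΔV = Sy × A × Δh = 0.18 × 9.324 × 10^6 m² × 13 m = 2.182 × 10^7 m³
ΔV = 2.182 × 10^7 m³ = 21.82 GL

ΔV ≈ 21.8 GL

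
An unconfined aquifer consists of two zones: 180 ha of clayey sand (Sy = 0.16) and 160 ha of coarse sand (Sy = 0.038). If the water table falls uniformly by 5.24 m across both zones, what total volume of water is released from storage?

ΔV ≈ 1.83 × 10^6 m³

A₁ = 180 ha = 1.8 × 10^6 m²; A₂ = 160 ha = 1.6 × 10^6 m²
ΔV₁ = 0.16 × 1.8 × 10^6 × 5.24 = 1.509 × 10^6 m³
ΔV₂ = 0.038 × 1.6 × 10^6 × 5.24 = 3.186 × 10^5 m³
ΔV = ΔV₁ + ΔV₂ = 1.828 × 10^6 m³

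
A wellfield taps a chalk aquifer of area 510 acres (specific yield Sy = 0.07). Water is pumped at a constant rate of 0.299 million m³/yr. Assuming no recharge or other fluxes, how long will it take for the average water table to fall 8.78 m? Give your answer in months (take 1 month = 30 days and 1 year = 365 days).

t ≈ 51.6 months

A = 510 acres = 2.064 × 10^6 m²
ΔV = Sy × A × Δh = 0.07 × 2.064 × 10^6 × 8.78 = 1.268 × 10^6 m³
Q = 0.299 million m³/yr = 819.2 m³/d
t = ΔV / Q = 1.268 × 10^6 m³ / 819.2 m³/d = 1548 d
t = 1548 d ≈ 51.62 months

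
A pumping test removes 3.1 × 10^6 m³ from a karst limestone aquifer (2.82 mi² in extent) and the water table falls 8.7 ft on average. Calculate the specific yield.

A = 2.82 mi² = 7.304 × 10^6 m²
Δh = 8.7 ft = 2.652 m
Sy = ΔV / (A × Δh) = 3.1 × 10^6 m³ / (7.304 × 10^6 m² × 2.652 m) = 0.1601

Sy ≈ 0.16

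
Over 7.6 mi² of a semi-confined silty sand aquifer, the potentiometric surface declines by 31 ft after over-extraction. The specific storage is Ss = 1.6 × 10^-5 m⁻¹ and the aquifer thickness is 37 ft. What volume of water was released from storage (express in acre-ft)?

b = 37 ft = 11.28 m
S = Ss × b = 1.6 × 10^-5 m⁻¹ × 11.28 m = 1.804 × 10^-4
A = 7.6 mi² = 1.968 × 10^7 m²
Δh = 31 ft = 9.449 m
ΔV = S × A × Δh = 1.804 × 10^-4 × 1.968 × 10^7 m² × 9.449 m = 33560 m³
ΔV = 33560 m³ = 27.21 acre-ft

ΔV ≈ 27.2 acre-ft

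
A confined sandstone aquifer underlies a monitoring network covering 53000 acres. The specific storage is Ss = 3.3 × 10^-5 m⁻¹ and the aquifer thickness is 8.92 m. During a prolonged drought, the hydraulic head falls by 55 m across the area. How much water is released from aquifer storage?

S = Ss × b = 3.3 × 10^-5 m⁻¹ × 8.92 m = 2.944 × 10^-4
A = 53000 acres = 2.145 × 10^8 m²
ΔV = S × A × Δh = 2.944 × 10^-4 × 2.145 × 10^8 m² × 55 m = 3.472 × 10^6 m³

ΔV ≈ 3.47 × 10^6 m³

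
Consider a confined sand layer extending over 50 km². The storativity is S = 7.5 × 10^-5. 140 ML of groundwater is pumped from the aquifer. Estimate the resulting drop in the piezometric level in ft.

A = 50 km² = 5 × 10^7 m²
ΔV = 140 ML = 1.4 × 10^5 m³
Δh = ΔV / (S × A) = 1.4 × 10^5 m³ / (7.5 × 10^-5 × 5 × 10^7 m²) = 37.33 m
Δh = 37.33 m = 122.5 ft

Δh ≈ 122 ft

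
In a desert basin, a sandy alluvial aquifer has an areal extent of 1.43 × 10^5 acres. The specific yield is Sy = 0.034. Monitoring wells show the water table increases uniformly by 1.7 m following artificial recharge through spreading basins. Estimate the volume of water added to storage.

ΔV ≈ 3.34 × 10^7 m³

A = 1.43 × 10^5 acres = 5.787 × 10^8 m²
ΔV = Sy × A × Δh = 0.034 × 5.787 × 10^8 m² × 1.7 m = 3.345 × 10^7 m³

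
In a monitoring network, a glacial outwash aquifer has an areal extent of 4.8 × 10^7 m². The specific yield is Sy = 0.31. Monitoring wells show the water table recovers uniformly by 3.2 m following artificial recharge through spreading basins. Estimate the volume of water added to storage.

ΔV ≈ 4.76 × 10^7 m³

ΔV = Sy × A × Δh = 0.31 × 4.8 × 10^7 m² × 3.2 m = 4.762 × 10^7 m³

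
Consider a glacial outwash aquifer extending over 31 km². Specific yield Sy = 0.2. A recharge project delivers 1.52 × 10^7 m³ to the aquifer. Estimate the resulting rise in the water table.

A = 31 km² = 3.1 × 10^7 m²
Δh = ΔV / (Sy × A) = 1.52 × 10^7 m³ / (0.2 × 3.1 × 10^7 m²) = 2.452 m

Δh ≈ 2.45 m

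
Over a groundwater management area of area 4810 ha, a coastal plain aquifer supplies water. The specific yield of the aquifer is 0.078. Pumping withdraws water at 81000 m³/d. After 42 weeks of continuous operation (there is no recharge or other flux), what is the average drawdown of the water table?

A = 4810 ha = 4.81 × 10^7 m²
t = 42 weeks = 294 d
ΔV = Q × t = 81000 m³/d × 294 d = 2.381 × 10^7 m³
Δh = ΔV / (Sy × A) = 2.381 × 10^7 / (0.078 × 4.81 × 10^7) = 6.347 m

Δh ≈ 6.35 m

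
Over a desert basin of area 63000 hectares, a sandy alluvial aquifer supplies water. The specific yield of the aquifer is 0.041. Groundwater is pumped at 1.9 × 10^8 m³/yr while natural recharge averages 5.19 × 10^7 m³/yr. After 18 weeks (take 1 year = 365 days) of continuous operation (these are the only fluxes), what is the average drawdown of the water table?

Δh ≈ 1.85 m

A = 63000 hectares = 6.3 × 10^8 m²
Net abstraction = 1.9 × 10^8 − 5.19 × 10^7 = 1.381 × 10^8 m³/yr
Q_net = 1.381 × 10^8 m³/yr = 3.784 × 10^5 m³/d
t = 18 weeks = 126 d
ΔV = Q × t = 3.784 × 10^5 m³/d × 126 d = 4.767 × 10^7 m³
Δh = ΔV / (Sy × A) = 4.767 × 10^7 / (0.041 × 6.3 × 10^8) = 1.846 m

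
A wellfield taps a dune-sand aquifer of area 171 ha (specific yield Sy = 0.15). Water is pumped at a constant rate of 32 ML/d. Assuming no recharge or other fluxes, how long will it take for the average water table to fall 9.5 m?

t ≈ 76.1 days

A = 171 ha = 1.71 × 10^6 m²
ΔV = Sy × A × Δh = 0.15 × 1.71 × 10^6 × 9.5 = 2.437 × 10^6 m³
Q = 32 ML/d = 32000 m³/d
t = ΔV / Q = 2.437 × 10^6 m³ / 32000 m³/d = 76.15 d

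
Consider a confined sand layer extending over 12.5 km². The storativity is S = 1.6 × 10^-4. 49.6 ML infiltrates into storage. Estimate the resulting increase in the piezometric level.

Δh ≈ 24.8 m

A = 12.5 km² = 1.25 × 10^7 m²
ΔV = 49.6 ML = 49600 m³
Δh = ΔV / (S × A) = 49600 m³ / (1.6 × 10^-4 × 1.25 × 10^7 m²) = 24.8 m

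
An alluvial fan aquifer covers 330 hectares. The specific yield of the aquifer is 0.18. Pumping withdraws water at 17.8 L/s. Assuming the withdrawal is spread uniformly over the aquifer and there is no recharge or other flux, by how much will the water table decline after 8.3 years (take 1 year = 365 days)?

A = 330 hectares = 3.3 × 10^6 m²
Q = 17.8 L/s = 1538 m³/d
t = 8.3 years = 3030 d
ΔV = Q × t = 1538 m³/d × 3030 d = 4.659 × 10^6 m³
Δh = ΔV / (Sy × A) = 4.659 × 10^6 / (0.18 × 3.3 × 10^6) = 7.844 m

Δh ≈ 7.84 m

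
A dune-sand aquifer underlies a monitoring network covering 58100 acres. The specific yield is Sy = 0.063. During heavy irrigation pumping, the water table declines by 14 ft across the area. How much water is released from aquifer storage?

A = 58100 acres = 2.351 × 10^8 m²
Δh = 14 ft = 4.267 m
ΔV = Sy × A × Δh = 0.063 × 2.351 × 10^8 m² × 4.267 m = 6.321 × 10^7 m³

ΔV ≈ 6.32 × 10^7 m³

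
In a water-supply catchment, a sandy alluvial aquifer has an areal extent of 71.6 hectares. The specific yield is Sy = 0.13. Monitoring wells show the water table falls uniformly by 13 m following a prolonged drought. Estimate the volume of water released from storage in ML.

A = 71.6 hectares = 7.16 × 10^5 m²
ΔV = Sy × A × Δh = 0.13 × 7.16 × 10^5 m² × 13 m = 1.21 × 10^6 m³
ΔV = 1.21 × 10^6 m³ = 1210 ML

ΔV ≈ 1210 ML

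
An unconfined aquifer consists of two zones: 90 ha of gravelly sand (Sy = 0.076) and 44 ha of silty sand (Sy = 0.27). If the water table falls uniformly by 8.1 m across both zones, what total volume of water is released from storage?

A₁ = 90 ha = 9 × 10^5 m²; A₂ = 44 ha = 4.4 × 10^5 m²
ΔV₁ = 0.076 × 9 × 10^5 × 8.1 = 5.54 × 10^5 m³
ΔV₂ = 0.27 × 4.4 × 10^5 × 8.1 = 9.623 × 10^5 m³
ΔV = ΔV₁ + ΔV₂ = 1.516 × 10^6 m³

ΔV ≈ 1.52 × 10^6 m³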